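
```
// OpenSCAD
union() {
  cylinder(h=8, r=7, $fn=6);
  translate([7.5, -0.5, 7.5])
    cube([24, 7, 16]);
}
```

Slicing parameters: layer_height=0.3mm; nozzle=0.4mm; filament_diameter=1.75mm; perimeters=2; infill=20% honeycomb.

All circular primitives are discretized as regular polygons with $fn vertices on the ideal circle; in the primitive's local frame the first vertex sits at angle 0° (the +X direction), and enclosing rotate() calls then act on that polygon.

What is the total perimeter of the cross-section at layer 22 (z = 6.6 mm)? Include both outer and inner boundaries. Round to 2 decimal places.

42.00 mm

At z = 6.6 mm: the cylinder: section is a regular 6-gon, circumradius r=7 (perimeter = 2·6·7.000·sin(180°/6) = 42.00 mm); the cube at (7.5, -0.5) does not reach this height (z outside [7.5, 23.5]); Merging all regions: only the r=7 cylinder is present, so the union is just that shape — boundary = 42.00 mm. Overall, the cross-section is a single solid region. Total boundary length (outer) = 42.00 mm.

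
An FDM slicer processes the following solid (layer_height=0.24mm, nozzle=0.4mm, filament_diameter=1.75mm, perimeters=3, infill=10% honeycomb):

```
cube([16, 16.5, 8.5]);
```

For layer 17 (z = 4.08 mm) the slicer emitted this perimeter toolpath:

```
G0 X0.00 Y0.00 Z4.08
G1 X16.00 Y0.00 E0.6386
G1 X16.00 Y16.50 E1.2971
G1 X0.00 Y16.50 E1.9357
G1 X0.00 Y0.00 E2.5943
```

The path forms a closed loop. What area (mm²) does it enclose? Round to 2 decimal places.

Apply the shoelace formula to the sequence of (X, Y) vertices; enclosed area = 264.00 mm².

264.00 mm²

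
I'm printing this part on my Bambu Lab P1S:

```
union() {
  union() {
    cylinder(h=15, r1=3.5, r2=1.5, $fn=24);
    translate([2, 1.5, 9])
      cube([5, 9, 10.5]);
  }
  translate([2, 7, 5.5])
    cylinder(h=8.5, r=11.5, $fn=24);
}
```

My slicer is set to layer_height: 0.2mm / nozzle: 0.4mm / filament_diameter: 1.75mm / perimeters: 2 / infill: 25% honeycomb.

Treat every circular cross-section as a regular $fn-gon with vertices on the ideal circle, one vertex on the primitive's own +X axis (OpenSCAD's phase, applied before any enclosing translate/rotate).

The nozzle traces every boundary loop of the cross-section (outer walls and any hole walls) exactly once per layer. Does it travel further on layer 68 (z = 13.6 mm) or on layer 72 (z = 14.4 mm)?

layer 68 (z = 13.6 mm)

Layer 68 (z = 13.6): the cone contributes a regular 24-gon of circumradius 1.687 (interpolated between r1=3.5 and r2=1.5 at t=0.907) (perimeter = 2·24·1.687·sin(180°/24) = 10.57 mm); the cube at (2, 1.5) (footprint 5×9) is included at this height (perimeter 28.00 mm); Combining (union): the 2 present regions are separate (no shared area or edge), so areas and boundary lengths simply add and each stays a separate island — boundary = 38.57 mm; the cylinder at (2, 7): section is a regular 24-gon, circumradius r=11.5 (perimeter = 2·24·11.500·sin(180°/24) = 72.05 mm); Combining (union): that combined region lies entirely inside the r=11.5 cylinder at (2, 7), so the union is just the r=11.5 cylinder at (2, 7) — boundary = 72.05 mm. So its perimeter = 72.05 mm. Layer 72 (z = 14.4): the cone (r1=3.5→r2=1.5) has section circumradius 1.580 here — a regular 24-gon (perimeter = 2·24·1.580·sin(180°/24) = 9.90 mm); the cube at (2, 1.5) (footprint 5×9) is included at this height (perimeter 28.00 mm); Combining (union): the 2 present regions are separate (no shared area or edge), so areas and boundary lengths simply add and each stays a separate island — boundary = 37.90 mm; the cylinder at (2, 7) is not intersected at this z (z outside [5.5, 14]); Combining (union): only the result so far is present, so the union is just that shape — boundary = 37.90 mm. So its perimeter = 37.90 mm. Layer 68 is larger (72.05 vs 37.90 mm).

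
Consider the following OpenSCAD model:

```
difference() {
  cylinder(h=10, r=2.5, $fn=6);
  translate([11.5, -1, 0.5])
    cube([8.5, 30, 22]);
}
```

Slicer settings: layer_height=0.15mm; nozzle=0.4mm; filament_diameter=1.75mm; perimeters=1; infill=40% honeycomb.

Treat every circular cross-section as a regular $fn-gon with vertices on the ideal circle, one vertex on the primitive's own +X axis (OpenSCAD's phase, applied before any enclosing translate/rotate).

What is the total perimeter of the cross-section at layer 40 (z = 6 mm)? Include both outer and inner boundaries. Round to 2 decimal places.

At z = 6 mm: the r=2.5 cylinder gives a regular 6-gon of circumradius 2.5 (constant along its height) (perimeter = 2·6·2.500·sin(180°/6) = 15.00 mm); the 8.5×30 cube at (11.5, -1) contributes its full rectangle (perimeter 77.00 mm); After the difference (first − rest): starting from the r=2.5 cylinder, the 8.5×30 cube at (11.5, -1) misses the remaining region (no effect) — boundary = 15.00 mm. Overall, the cross-section is a single solid region. Total boundary length (outer) = 15.00 mm.

15.00 mm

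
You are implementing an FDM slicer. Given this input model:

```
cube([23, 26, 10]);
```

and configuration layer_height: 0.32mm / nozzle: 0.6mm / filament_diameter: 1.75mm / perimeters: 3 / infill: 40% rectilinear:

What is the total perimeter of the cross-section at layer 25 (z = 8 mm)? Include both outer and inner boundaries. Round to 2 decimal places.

98.00 mm

At z = 8 mm: the cube (footprint 23×26) is included at this height (perimeter 98.00 mm). Overall, the cross-section is a single solid region. Total boundary length (outer) = 98.00 mm.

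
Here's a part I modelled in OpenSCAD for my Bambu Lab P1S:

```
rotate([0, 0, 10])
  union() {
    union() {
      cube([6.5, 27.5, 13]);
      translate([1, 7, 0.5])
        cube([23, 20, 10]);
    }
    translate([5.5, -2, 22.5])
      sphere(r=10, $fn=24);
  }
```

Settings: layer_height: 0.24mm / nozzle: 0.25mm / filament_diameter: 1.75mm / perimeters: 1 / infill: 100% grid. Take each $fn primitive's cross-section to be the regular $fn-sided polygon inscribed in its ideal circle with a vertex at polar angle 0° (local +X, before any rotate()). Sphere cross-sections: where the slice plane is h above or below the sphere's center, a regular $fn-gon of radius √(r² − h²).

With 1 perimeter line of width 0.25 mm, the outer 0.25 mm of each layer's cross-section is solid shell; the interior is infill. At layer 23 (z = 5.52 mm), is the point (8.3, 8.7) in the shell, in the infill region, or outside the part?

shell

At z = 5.52 mm: the cube (footprint 6.5×27.5) is included at this height; the cube at (1, 7) (footprint 23×20) is included at this height; Merging all regions: the regions partially overlap (shared area 110.00 mm²), so overlapping operands fuse into one piece — 1 connected region; the sphere at (5.5, -2) does not reach this height (|z−center|=16.980 > r=10); Combining (union): only that combined region is present, so the union is just that shape — 1 connected region; (whole slice rotated 10° about Z — lengths, areas and connectivity unchanged). Overall, the cross-section is a single solid region. Undo the 10° rotation: the query point maps to (9.685, 7.127) in the un-rotated model frame. The nearest boundary edge runs (24.00, 7.00)→(6.50, 7.00); distance from the point to it = 0.13 mm. The point is inside the cross-section, 0.13 mm from the nearest boundary — within the 0.25 mm shell band (1 × 0.25).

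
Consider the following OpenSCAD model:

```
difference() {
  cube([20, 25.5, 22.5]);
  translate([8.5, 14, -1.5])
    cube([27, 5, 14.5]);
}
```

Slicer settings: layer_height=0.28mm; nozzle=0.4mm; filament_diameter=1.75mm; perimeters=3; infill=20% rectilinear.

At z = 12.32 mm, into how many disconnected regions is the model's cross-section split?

At z = 12.32 mm: the cube (footprint 20×25.5) is included at this height; the 27×5 cube at (8.5, 14) contributes its full rectangle; After the difference (first − rest): starting from the 20×25.5 cube, the 27×5 cube at (8.5, 14) partially overlaps it — only the 57.50 mm² overlap (of its 135.00 mm²) is removed, clipping the outline — 1 connected region. The result has 1 disconnected region.

1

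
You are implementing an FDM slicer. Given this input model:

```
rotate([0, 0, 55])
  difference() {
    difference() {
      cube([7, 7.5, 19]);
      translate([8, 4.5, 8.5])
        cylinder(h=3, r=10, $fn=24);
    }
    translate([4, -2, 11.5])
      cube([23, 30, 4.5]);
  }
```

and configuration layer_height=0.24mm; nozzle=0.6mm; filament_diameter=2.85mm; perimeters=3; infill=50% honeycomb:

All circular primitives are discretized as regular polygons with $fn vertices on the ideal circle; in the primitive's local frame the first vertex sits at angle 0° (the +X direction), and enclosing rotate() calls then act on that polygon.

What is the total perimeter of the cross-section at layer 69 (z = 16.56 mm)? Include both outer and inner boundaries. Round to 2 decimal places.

29.00 mm

At z = 16.56 mm: the cube is present — its section is the full 7×7.5 rectangle (perimeter 29.00 mm); the cylinder at (8, 4.5) does not reach this height (z outside [8.5, 11.5]); After the difference (first − rest): none of the subtracted shapes is present at this height, so the 7×7.5 cube is unchanged — boundary = 29.00 mm; the cube at (4, -2) does not reach this height (z outside [11.5, 16]); Subtracting the remaining from the first: none of the subtracted shapes is present at this height, so the result so far is unchanged — boundary = 29.00 mm; (rotated 55° about Z; rotation is an isometry so areas/perimeters/island counts are preserved). Overall, the cross-section is a single solid region. Total boundary length (outer) = 29.00 mm.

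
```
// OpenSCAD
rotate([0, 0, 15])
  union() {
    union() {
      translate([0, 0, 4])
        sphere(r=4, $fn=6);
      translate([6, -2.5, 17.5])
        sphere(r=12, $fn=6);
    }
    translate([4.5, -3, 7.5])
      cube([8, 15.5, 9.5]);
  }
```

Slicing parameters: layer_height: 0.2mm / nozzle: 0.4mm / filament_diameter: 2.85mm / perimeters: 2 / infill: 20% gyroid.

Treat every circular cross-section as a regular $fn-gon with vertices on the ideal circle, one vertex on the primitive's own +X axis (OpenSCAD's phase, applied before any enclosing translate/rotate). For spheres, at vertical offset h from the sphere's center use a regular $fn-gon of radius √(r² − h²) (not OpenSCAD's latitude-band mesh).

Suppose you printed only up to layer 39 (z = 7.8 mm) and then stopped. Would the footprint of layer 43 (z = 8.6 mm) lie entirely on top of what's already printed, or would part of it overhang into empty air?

part overhangs

Compare the two slices. At z = 7.8: the r=4 sphere slices to a regular 6-gon of circumradius 1.249 (√(r²−h²) with h=3.8 from center) (area = (6/2)·1.249²·sin(360°/6) = 4.05 mm²); the r=12 sphere at (6, -2.5) contributes a regular 6-gon of circumradius √(12²−9.7²) = 7.065 (area = (6/2)·7.065²·sin(360°/6) = 129.67 mm²); Combining (union): the regions partially overlap — summed areas 133.72 mm² minus the doubly-counted overlap 1.27 mm² gives 132.45 mm² — area = 132.45 mm²; the cube at (4.5, -3) is present — its section is the full 8×15.5 rectangle (area 124.00 mm²); Taking the union: the regions partially overlap — summed areas 256.45 mm² minus the doubly-counted overlap 45.32 mm² gives 211.13 mm² — area = 211.13 mm²; (whole slice rotated 15° about Z — lengths, areas and connectivity unchanged). At z = 8.6: the sphere is not intersected at this z (|z−center|=4.600 > r=4); the r=12 sphere at (6, -2.5) contributes a regular 6-gon of circumradius √(12²−8.9²) = 8.049 (area = (6/2)·8.049²·sin(360°/6) = 168.33 mm²); Taking the union: only the r=12 sphere at (6, -2.5) is present, so the union is just that shape — area = 168.33 mm²; the cube at (4.5, -3) is present — its section is the full 8×15.5 rectangle (area 124.00 mm²); Combining (union): the regions partially overlap — summed areas 292.33 mm² minus the doubly-counted overlap 54.46 mm² gives 237.87 mm² — area = 237.87 mm²; (whole slice rotated 15° about Z — lengths, areas and connectivity unchanged). Checking containment: at z = 8.6 the cross-section extends beyond the z = 7.8 cross-section by about 27.61 mm².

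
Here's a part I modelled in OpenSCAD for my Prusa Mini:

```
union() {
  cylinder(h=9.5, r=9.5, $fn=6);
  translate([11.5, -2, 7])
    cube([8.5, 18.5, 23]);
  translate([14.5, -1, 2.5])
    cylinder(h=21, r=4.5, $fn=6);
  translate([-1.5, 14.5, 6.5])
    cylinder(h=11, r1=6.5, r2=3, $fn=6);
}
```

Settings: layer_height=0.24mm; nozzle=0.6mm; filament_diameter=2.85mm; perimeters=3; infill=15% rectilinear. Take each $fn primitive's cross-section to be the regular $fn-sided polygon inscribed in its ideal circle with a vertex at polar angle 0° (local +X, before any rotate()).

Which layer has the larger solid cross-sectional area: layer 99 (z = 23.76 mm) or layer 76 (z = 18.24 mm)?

Layer 99 (z = 23.76): the cylinder does not reach this height (z outside [0, 9.5]); the cube at (11.5, -2) is present — its section is the full 8.5×18.5 rectangle (area 157.25 mm²); the cylinder at (14.5, -1) does not reach this height (z outside [2.5, 23.5]); the cone at (-1.5, 14.5) is absent (z outside [6.5, 17.5]); Combining (union): only the 8.5×18.5 cube at (11.5, -2) is present, so the union is just that shape — area = 157.25 mm². So its area = 157.25 mm². Layer 76 (z = 18.24): the cylinder is not intersected at this z (z outside [0, 9.5]); the cube at (11.5, -2) is present — its section is the full 8.5×18.5 rectangle (area 157.25 mm²); the r=4.5 cylinder at (14.5, -1) gives a regular 6-gon of circumradius 4.5 (constant along its height) (area = (6/2)·4.500²·sin(360°/6) = 52.61 mm²); the cone at (-1.5, 14.5) does not reach this height (z outside [6.5, 17.5]); Merging all regions: the regions partially overlap — summed areas 209.86 mm² minus the doubly-counted overlap 31.57 mm² gives 178.29 mm² — area = 178.29 mm². So its area = 178.29 mm². Layer 76 is larger (178.29 vs 157.25 mm²).

layer 76 (z = 18.24 mm)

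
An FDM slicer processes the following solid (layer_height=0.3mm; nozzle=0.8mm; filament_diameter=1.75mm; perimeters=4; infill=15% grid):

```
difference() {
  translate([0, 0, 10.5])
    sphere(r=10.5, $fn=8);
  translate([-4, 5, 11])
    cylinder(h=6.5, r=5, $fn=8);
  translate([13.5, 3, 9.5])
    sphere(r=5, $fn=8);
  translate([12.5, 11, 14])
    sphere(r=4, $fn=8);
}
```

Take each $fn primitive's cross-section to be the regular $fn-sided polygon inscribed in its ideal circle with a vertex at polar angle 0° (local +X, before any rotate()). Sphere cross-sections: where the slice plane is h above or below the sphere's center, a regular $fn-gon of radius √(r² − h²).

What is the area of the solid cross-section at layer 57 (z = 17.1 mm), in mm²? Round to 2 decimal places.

At z = 17.1 mm: the r=10.5 sphere slices to a regular 8-gon of circumradius 8.166 (√(r²−h²) with h=6.6 from center) (area = (8/2)·8.166²·sin(360°/8) = 188.63 mm²); the cylinder at (-4, 5): section is a regular 8-gon, circumradius r=5 (area = (8/2)·5.000²·sin(360°/8) = 70.71 mm²); the sphere at (13.5, 3) is not intersected at this z (|z−center|=7.600 > r=5); the r=4 sphere at (12.5, 11) contributes a regular 8-gon of circumradius √(4²−3.1²) = 2.528 (area = (8/2)·2.528²·sin(360°/8) = 18.07 mm²); After the difference (first − rest): starting from the r=10.5 sphere (188.63 mm²), the r=5 cylinder at (-4, 5) partially overlaps it — only the 42.87 mm² overlap (of its 70.71 mm²) is removed, clipping the outline; the r=4 sphere at (12.5, 11) misses the remaining region (no effect) — area = 145.75 mm². Overall, the cross-section is a single solid region. Net area = 145.75 mm².

145.75 mm²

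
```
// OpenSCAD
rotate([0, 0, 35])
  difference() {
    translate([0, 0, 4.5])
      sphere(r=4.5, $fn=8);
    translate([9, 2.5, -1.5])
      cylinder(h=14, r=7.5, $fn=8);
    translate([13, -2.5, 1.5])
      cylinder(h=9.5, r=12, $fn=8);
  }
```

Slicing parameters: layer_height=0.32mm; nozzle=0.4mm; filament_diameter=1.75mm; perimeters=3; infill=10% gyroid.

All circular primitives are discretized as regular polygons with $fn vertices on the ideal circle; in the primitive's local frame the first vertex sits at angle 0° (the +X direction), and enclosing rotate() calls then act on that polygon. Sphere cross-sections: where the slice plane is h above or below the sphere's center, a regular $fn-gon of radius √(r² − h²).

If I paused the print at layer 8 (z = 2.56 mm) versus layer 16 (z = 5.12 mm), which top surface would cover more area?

Layer 8 (z = 2.56): the r=4.5 sphere slices to a regular 8-gon of circumradius 4.060 (√(r²−h²) with h=1.94 from center) (area = (8/2)·4.060²·sin(360°/8) = 46.63 mm²); the r=7.5 cylinder at (9, 2.5) contributes a regular 8-gon of circumradius 7.5 (area = (8/2)·7.500²·sin(360°/8) = 159.10 mm²); the r=12 cylinder at (13, -2.5) gives a regular 8-gon of circumradius 12 (constant along its height) (area = (8/2)·12.000²·sin(360°/8) = 407.29 mm²); After the difference (first − rest): starting from the r=4.5 sphere (46.63 mm²), the r=7.5 cylinder at (9, 2.5) partially overlaps it — only the 5.99 mm² overlap (of its 159.10 mm²) is removed, clipping the outline; the r=12 cylinder at (13, -2.5) partially overlaps it — only the 5.03 mm² overlap (of its 407.29 mm²) is removed, clipping the outline — area = 35.62 mm²; (whole slice rotated 35° about Z — lengths, areas and connectivity unchanged). So its area = 35.62 mm². Layer 16 (z = 5.12): the r=4.5 sphere contributes a regular 8-gon of circumradius √(4.5²−0.62²) = 4.457 (area = (8/2)·4.457²·sin(360°/8) = 56.19 mm²); the r=7.5 cylinder at (9, 2.5) contributes a regular 8-gon of circumradius 7.5 (area = (8/2)·7.500²·sin(360°/8) = 159.10 mm²); the cylinder at (13, -2.5): section is a regular 8-gon, circumradius r=12 (area = (8/2)·12.000²·sin(360°/8) = 407.29 mm²); Taking the first minus the rest: starting from the r=4.5 sphere (56.19 mm²), the r=7.5 cylinder at (9, 2.5) partially overlaps it — only the 8.45 mm² overlap (of its 159.10 mm²) is removed, clipping the outline; the r=12 cylinder at (13, -2.5) partially overlaps it — only the 6.00 mm² overlap (of its 407.29 mm²) is removed, clipping the outline — area = 41.74 mm²; (whole slice rotated 35° about Z — lengths, areas and connectivity unchanged). So its area = 41.74 mm². Layer 16 is larger (41.74 vs 35.62 mm²).

layer 16 (z = 5.12 mm)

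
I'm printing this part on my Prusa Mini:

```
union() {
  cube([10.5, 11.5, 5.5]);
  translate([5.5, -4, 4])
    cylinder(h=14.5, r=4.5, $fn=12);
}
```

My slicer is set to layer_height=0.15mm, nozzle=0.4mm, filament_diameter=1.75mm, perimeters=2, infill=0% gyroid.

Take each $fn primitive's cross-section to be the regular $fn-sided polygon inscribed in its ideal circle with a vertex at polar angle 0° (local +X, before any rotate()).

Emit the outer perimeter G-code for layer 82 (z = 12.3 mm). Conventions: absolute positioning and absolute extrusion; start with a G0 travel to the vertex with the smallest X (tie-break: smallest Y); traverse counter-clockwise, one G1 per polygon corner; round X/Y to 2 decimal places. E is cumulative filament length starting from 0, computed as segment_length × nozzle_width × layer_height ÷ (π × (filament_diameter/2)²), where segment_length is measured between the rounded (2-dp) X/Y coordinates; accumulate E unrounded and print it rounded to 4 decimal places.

At z = 12.3 mm: the cube is not intersected at this z (z outside [0, 5.5]); the cylinder at (5.5, -4): section is a regular 12-gon, circumradius r=4.5; Merging all regions: only the r=4.5 cylinder at (5.5, -4) is present, so the union is just that shape — 1 connected region. The outline is a single polygon with 12 vertices. Extrusion per mm of travel: 0.4 × 0.15 / (π × 0.875²) = 0.024945. Accumulating E over each segment gives final E = 0.6975.

G0 X1.00 Y-4.00 Z12.30
G1 X1.60 Y-6.25 E0.0581
G1 X3.25 Y-7.90 E0.1163
G1 X5.50 Y-8.50 E0.1744
G1 X7.75 Y-7.90 E0.2325
G1 X9.40 Y-6.25 E0.2907
G1 X10.00 Y-4.00 E0.3488
G1 X9.40 Y-1.75 E0.4069
G1 X7.75 Y-0.10 E0.4651
G1 X5.50 Y0.50 E0.5232
G1 X3.25 Y-0.10 E0.5812
G1 X1.60 Y-1.75 E0.6394
G1 X1.00 Y-4.00 E0.6975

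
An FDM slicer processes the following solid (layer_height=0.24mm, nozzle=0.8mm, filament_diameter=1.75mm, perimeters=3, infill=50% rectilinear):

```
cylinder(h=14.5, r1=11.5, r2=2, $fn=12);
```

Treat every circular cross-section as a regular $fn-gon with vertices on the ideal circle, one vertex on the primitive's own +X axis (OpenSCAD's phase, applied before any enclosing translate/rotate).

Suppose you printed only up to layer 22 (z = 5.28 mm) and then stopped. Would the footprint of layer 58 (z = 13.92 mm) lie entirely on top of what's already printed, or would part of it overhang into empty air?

entirely on top

Compare the two slices. At z = 5.28: the cone (r1=11.5→r2=2) has section circumradius 8.041 here — a regular 12-gon (area = (12/2)·8.041²·sin(360°/12) = 193.96 mm²). At z = 13.92: the cone contributes a regular 12-gon of circumradius 2.380 (interpolated between r1=11.5 and r2=2 at t=0.960) (area = (12/2)·2.380²·sin(360°/12) = 16.99 mm²). Checking containment: the cross-section at z = 13.92 is a subset of the cross-section at z = 5.28.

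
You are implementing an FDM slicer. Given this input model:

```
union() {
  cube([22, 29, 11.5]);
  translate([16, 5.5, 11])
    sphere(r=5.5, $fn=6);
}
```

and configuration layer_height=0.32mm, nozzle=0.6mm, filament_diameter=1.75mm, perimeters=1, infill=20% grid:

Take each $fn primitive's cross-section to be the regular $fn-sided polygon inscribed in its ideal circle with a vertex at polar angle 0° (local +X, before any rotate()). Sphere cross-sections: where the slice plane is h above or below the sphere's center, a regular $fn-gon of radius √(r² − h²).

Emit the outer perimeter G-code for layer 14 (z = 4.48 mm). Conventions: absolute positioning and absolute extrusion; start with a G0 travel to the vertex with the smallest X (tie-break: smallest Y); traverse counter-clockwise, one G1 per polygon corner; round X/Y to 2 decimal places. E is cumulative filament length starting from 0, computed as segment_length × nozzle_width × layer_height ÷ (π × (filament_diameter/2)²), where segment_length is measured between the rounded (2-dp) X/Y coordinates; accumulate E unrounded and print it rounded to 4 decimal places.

G0 X0.00 Y0.00 Z4.48
G1 X22.00 Y0.00 E1.7561
G1 X22.00 Y29.00 E4.0710
G1 X0.00 Y29.00 E5.8272
G1 X0.00 Y0.00 E8.1421

At z = 4.48 mm: the cube (footprint 22×29) is included at this height; the sphere at (16, 5.5) is absent (|z−center|=6.520 > r=5.5); Combining (union): only the 22×29 cube is present, so the union is just that shape — 1 connected region. The outline is a single polygon with 4 vertices. Extrusion per mm of travel: 0.6 × 0.32 / (π × 0.875²) = 0.079824. Accumulating E over each segment gives final E = 8.1421.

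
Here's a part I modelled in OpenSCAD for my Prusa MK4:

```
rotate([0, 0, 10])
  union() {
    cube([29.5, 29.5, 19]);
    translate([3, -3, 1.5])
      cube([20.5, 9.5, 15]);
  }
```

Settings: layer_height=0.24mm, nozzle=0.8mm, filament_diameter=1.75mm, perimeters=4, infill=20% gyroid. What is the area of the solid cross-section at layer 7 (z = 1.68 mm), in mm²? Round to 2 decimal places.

931.75 mm²

At z = 1.68 mm: the 29.5×29.5 cube contributes its full rectangle (area 870.25 mm²); the cube at (3, -3) is present — its section is the full 20.5×9.5 rectangle (area 194.75 mm²); Combining (union): the regions partially overlap — summed areas 1065.00 mm² minus the doubly-counted overlap 133.25 mm² gives 931.75 mm² — area = 931.75 mm²; (rotated 10° about Z; rotation is an isometry so areas/perimeters/island counts are preserved). Overall, the cross-section is a single solid region. Net area = 931.75 mm².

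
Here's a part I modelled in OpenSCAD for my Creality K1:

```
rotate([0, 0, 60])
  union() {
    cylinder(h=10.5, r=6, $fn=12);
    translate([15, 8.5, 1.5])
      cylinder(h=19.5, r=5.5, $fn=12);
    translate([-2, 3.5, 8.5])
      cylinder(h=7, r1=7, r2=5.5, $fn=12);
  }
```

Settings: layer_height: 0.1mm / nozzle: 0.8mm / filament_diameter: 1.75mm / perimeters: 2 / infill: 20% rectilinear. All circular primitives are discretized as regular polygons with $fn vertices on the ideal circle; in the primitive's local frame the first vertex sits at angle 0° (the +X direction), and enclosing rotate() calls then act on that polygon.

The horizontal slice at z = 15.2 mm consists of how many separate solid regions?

2

At z = 15.2 mm: the cylinder does not reach this height (z outside [0, 10.5]); the r=5.5 cylinder at (15, 8.5) gives a regular 12-gon of circumradius 5.5 (constant along its height); the cone at (-2, 3.5) contributes a regular 12-gon of circumradius 5.564 (interpolated between r1=7 and r2=5.5 at t=0.957); Combining (union): the 2 present regions are separate (no shared area or edge), so areas and boundary lengths simply add and each stays a separate island — 2 connected regions; (whole slice rotated 60° about Z — lengths, areas and connectivity unchanged). The result has 2 disconnected regions.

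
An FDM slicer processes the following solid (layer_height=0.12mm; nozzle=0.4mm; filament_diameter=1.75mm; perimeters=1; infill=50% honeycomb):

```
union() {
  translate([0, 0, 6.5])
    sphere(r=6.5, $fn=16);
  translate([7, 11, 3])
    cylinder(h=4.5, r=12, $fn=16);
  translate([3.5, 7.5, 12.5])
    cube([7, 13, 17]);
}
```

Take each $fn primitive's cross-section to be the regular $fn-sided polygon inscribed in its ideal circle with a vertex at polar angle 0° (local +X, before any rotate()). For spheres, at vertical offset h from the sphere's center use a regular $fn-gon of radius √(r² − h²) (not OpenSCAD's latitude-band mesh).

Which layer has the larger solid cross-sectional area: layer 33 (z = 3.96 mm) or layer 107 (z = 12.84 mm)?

Layer 33 (z = 3.96): the sphere: section is a regular 16-gon, circumradius = √(r²−h²) = √(6.5²−2.54²) = 5.983 (area = (16/2)·5.983²·sin(360°/16) = 109.60 mm²); the cylinder at (7, 11): section is a regular 16-gon, circumradius r=12 (area = (16/2)·12.000²·sin(360°/16) = 440.85 mm²); the cube at (3.5, 7.5) is not intersected at this z (z outside [12.5, 29.5]); Combining (union): the regions partially overlap — summed areas 550.45 mm² minus the doubly-counted overlap 35.62 mm² gives 514.83 mm² — area = 514.83 mm². So its area = 514.83 mm². Layer 107 (z = 12.84): the r=6.5 sphere slices to a regular 16-gon of circumradius 1.433 (√(r²−h²) with h=6.34 from center) (area = (16/2)·1.433²·sin(360°/16) = 6.29 mm²); the cylinder at (7, 11) is not intersected at this z (z outside [3, 7.5]); the 7×13 cube at (3.5, 7.5) contributes its full rectangle (area 91.00 mm²); Merging all regions: the 2 present regions are separate (no shared area or edge), so areas and boundary lengths simply add and each stays a separate island — area = 97.29 mm². So its area = 97.29 mm². Layer 33 is larger (514.83 vs 97.29 mm²).

layer 33 (z = 3.96 mm)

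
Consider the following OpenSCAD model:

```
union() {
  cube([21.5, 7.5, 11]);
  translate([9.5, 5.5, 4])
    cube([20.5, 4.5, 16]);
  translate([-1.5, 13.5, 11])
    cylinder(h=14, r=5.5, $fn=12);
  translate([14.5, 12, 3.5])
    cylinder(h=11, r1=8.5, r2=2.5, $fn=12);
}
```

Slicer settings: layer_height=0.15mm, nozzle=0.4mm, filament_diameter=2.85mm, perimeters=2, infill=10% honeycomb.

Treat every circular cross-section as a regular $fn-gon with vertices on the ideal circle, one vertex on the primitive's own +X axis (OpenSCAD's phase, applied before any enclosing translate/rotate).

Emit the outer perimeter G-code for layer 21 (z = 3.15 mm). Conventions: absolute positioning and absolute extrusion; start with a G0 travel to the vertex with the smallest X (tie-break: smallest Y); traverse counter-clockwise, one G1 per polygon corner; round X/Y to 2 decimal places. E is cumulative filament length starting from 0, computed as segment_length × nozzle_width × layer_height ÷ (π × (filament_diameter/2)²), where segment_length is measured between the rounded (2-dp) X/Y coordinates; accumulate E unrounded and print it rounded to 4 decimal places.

G0 X0.00 Y0.00 Z3.15
G1 X21.50 Y0.00 E0.2022
G1 X21.50 Y7.50 E0.2728
G1 X0.00 Y7.50 E0.4750
G1 X0.00 Y0.00 E0.5455

At z = 3.15 mm: the 21.5×7.5 cube contributes its full rectangle; the cube at (9.5, 5.5) does not reach this height (z outside [4, 20]); the cylinder at (-1.5, 13.5) does not reach this height (z outside [11, 25]); the cone at (14.5, 12) does not reach this height (z outside [3.5, 14.5]); Taking the union: only the 21.5×7.5 cube is present, so the union is just that shape — 1 connected region. The outline is a single polygon with 4 vertices. Extrusion per mm of travel: 0.4 × 0.15 / (π × 1.425²) = 0.009405. Accumulating E over each segment gives final E = 0.5455.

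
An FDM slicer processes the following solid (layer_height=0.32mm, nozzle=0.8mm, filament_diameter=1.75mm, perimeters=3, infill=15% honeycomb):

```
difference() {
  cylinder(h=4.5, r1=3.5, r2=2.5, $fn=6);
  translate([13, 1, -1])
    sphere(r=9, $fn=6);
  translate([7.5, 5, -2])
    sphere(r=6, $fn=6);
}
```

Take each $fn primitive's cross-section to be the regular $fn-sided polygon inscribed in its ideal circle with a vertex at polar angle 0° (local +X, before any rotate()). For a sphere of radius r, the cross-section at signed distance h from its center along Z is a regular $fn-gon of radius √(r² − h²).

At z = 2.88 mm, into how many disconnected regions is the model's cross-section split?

1

At z = 2.88 mm: the cone: at t=0.640 of its height the radius interpolates to r₁+(r₂−r₁)t = 2.860, giving a regular 6-gon of that circumradius; the r=9 sphere at (13, 1) slices to a regular 6-gon of circumradius 8.121 (√(r²−h²) with h=3.88 from center); the r=6 sphere at (7.5, 5) contributes a regular 6-gon of circumradius √(6²−4.88²) = 3.491; After the difference (first − rest): starting from the cone, the r=9 sphere at (13, 1) misses the remaining region (no effect); the r=6 sphere at (7.5, 5) misses the remaining region (no effect) — 1 connected region. The result has 1 disconnected region.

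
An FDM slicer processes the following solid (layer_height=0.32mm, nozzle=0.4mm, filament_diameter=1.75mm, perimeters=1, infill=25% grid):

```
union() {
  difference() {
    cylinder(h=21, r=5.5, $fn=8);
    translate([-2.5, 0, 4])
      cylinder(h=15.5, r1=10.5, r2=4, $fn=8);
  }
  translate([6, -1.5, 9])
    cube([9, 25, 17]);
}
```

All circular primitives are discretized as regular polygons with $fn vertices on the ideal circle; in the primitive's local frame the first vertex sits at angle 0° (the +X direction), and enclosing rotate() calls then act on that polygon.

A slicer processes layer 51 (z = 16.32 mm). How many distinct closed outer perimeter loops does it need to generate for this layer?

At z = 16.32 mm: the r=5.5 cylinder contributes a regular 8-gon of circumradius 5.5; the cone at (-2.5, 0) (r1=10.5→r2=4) has section circumradius 5.334 here — a regular 8-gon; After the difference (first − rest): starting from the r=5.5 cylinder, the cone at (-2.5, 0) partially overlaps it — only the 57.19 mm² overlap (of its 80.46 mm²) is removed, clipping the outline — 1 connected region; the 9×25 cube at (6, -1.5) contributes its full rectangle; Merging all regions: the 2 present regions are separate (no shared area or edge), so areas and boundary lengths simply add and each stays a separate island — 2 connected regions. The result has 2 disconnected regions.

2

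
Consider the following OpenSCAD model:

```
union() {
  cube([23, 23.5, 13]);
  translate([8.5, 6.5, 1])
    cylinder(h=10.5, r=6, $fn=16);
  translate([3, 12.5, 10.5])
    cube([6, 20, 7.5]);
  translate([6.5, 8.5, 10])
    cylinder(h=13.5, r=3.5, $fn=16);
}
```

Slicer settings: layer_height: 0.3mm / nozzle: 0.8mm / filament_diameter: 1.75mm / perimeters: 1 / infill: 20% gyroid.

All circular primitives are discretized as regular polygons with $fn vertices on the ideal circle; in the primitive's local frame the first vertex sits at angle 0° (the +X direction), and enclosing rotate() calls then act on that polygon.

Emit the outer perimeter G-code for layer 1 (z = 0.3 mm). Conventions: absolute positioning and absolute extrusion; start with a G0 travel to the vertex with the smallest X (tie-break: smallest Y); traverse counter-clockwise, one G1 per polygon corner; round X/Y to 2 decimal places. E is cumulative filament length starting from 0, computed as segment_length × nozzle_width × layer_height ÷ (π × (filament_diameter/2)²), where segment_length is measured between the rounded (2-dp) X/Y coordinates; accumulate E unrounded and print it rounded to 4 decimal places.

G0 X0.00 Y0.00 Z0.30
G1 X23.00 Y0.00 E2.2949
G1 X23.00 Y23.50 E4.6398
G1 X0.00 Y23.50 E6.9347
G1 X0.00 Y0.00 E9.2796

At z = 0.3 mm: the 23×23.5 cube contributes its full rectangle; the cylinder at (8.5, 6.5) is not intersected at this z (z outside [1, 11.5]); the cube at (3, 12.5) is absent (z outside [10.5, 18]); the cylinder at (6.5, 8.5) is absent (z outside [10, 23.5]); Combining (union): only the 23×23.5 cube is present, so the union is just that shape — 1 connected region. The outline is a single polygon with 4 vertices. Extrusion per mm of travel: 0.8 × 0.3 / (π × 0.875²) = 0.099780. Accumulating E over each segment gives final E = 9.2796.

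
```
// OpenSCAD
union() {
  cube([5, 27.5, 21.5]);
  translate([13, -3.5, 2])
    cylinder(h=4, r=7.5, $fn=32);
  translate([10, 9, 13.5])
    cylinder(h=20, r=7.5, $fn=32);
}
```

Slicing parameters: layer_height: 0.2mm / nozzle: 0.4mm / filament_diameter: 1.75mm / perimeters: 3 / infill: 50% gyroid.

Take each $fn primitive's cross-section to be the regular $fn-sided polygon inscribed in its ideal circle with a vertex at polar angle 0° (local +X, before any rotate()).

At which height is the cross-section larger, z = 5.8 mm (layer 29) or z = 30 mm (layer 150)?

Layer 29 (z = 5.8): the cube (footprint 5×27.5) is included at this height (area 137.50 mm²); the r=7.5 cylinder at (13, -3.5) contributes a regular 32-gon of circumradius 7.5 (area = (32/2)·7.500²·sin(360°/32) = 175.58 mm²); the cylinder at (10, 9) is absent (z outside [13.5, 33.5]); Merging all regions: the 2 present regions are separate (no shared area or edge), so areas and boundary lengths simply add and each stays a separate island — area = 313.08 mm². So its area = 313.08 mm². Layer 150 (z = 30): the cube is absent (z outside [0, 21.5]); the cylinder at (13, -3.5) is absent (z outside [2, 6]); the cylinder at (10, 9): section is a regular 32-gon, circumradius r=7.5 (area = (32/2)·7.500²·sin(360°/32) = 175.58 mm²); Merging all regions: only the r=7.5 cylinder at (10, 9) is present, so the union is just that shape — area = 175.58 mm². So its area = 175.58 mm². Layer 29 is larger (313.08 vs 175.58 mm²).

layer 29 (z = 5.8 mm)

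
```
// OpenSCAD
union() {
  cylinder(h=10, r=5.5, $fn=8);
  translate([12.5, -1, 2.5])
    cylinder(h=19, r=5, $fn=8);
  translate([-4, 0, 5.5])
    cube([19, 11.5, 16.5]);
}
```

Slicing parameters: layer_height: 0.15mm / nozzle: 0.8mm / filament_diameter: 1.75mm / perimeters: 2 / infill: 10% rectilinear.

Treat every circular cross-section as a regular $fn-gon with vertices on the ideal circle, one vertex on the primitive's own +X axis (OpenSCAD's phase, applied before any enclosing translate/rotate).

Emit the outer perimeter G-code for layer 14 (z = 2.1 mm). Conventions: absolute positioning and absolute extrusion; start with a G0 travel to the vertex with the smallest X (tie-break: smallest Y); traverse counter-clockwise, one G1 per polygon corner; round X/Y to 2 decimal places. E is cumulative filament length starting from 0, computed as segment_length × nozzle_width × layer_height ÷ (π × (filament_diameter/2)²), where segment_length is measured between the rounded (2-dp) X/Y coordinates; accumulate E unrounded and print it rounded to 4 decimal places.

G0 X-5.50 Y0.00 Z2.10
G1 X-3.89 Y-3.89 E0.2100
G1 X0.00 Y-5.50 E0.4201
G1 X3.89 Y-3.89 E0.6301
G1 X5.50 Y0.00 E0.8402
G1 X3.89 Y3.89 E1.0502
G1 X0.00 Y5.50 E1.2602
G1 X-3.89 Y3.89 E1.4703
G1 X-5.50 Y0.00 E1.6803

At z = 2.1 mm: the cylinder: section is a regular 8-gon, circumradius r=5.5; the cylinder at (12.5, -1) does not reach this height (z outside [2.5, 21.5]); the cube at (-4, 0) is absent (z outside [5.5, 22]); Combining (union): only the r=5.5 cylinder is present, so the union is just that shape — 1 connected region. The outline is a single polygon with 8 vertices. Extrusion per mm of travel: 0.8 × 0.15 / (π × 0.875²) = 0.049890. Accumulating E over each segment gives final E = 1.6803.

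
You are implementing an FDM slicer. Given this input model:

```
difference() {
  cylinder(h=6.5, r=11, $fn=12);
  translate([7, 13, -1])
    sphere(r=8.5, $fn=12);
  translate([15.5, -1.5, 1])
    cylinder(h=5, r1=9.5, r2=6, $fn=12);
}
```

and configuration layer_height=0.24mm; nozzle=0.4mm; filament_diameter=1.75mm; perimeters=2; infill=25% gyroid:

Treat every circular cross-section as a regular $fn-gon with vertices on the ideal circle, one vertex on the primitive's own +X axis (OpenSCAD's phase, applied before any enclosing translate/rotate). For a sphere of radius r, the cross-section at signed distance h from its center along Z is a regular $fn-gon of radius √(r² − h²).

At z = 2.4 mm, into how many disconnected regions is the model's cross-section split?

1

At z = 2.4 mm: the r=11 cylinder gives a regular 12-gon of circumradius 11 (constant along its height); the sphere at (7, 13): section is a regular 12-gon, circumradius = √(r²−h²) = √(8.5²−3.4²) = 7.790; the cone at (15.5, -1.5) contributes a regular 12-gon of circumradius 8.520 (interpolated between r1=9.5 and r2=6 at t=0.280); Taking the first minus the rest: starting from the r=11 cylinder, the r=8.5 sphere at (7, 13) partially overlaps it — only the 26.20 mm² overlap (of its 182.07 mm²) is removed, clipping the outline; the cone at (15.5, -1.5) partially overlaps it — only the 26.03 mm² overlap (of its 217.77 mm²) is removed, clipping the outline — 1 connected region. The result has 1 disconnected region.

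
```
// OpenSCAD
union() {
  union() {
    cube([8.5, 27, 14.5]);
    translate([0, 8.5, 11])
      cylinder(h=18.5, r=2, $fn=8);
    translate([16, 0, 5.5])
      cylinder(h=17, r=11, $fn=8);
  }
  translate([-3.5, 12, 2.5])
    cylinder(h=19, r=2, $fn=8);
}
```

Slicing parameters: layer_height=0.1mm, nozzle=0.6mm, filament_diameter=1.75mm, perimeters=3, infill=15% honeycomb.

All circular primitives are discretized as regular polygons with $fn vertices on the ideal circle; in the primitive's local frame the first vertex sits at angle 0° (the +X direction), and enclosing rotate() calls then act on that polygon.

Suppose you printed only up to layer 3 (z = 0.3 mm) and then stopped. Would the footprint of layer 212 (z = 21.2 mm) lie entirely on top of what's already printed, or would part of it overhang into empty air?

part overhangs

Compare the two slices. At z = 0.3: the cube (footprint 8.5×27) is included at this height (area 229.50 mm²); the cylinder at (0, 8.5) does not reach this height (z outside [11, 29.5]); the cylinder at (16, 0) is absent (z outside [5.5, 22.5]); Merging all regions: only the 8.5×27 cube is present, so the union is just that shape — area = 229.50 mm²; the cylinder at (-3.5, 12) is not intersected at this z (z outside [2.5, 21.5]); Taking the union: only that combined region is present, so the union is just that shape — area = 229.50 mm². At z = 21.2: the cube does not reach this height (z outside [0, 14.5]); the cylinder at (0, 8.5): section is a regular 8-gon, circumradius r=2 (area = (8/2)·2.000²·sin(360°/8) = 11.31 mm²); the r=11 cylinder at (16, 0) contributes a regular 8-gon of circumradius 11 (area = (8/2)·11.000²·sin(360°/8) = 342.24 mm²); Merging all regions: the 2 present regions are separate (no shared area or edge), so areas and boundary lengths simply add and each stays a separate island — area = 353.55 mm²; the r=2 cylinder at (-3.5, 12) gives a regular 8-gon of circumradius 2 (constant along its height) (area = (8/2)·2.000²·sin(360°/8) = 11.31 mm²); Merging all regions: the 2 present regions are separate (no shared area or edge), so areas and boundary lengths simply add and each stays a separate island — area = 364.87 mm². Checking containment: at z = 21.2 the cross-section extends beyond the z = 0.3 cross-section by about 344.50 mm².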